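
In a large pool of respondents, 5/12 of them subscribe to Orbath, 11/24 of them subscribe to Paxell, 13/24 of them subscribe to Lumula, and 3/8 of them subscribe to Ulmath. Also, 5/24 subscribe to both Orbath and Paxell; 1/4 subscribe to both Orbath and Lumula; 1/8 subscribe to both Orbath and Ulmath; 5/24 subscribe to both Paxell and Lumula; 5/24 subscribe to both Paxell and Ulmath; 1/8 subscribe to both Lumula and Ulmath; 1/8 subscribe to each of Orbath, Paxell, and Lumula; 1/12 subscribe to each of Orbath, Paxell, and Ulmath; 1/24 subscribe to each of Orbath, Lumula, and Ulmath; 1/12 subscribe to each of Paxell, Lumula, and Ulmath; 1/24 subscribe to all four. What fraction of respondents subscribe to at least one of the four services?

Using inclusion–exclusion:
P(≥1) = 5/12 + 11/24 + 13/24 + 3/8 − 5/24 − 1/4 − 1/8 − 5/24 − 5/24 − 1/8 + 1/8 + 1/12 + 1/24 + 1/12 − 1/24 = 23/24

23/24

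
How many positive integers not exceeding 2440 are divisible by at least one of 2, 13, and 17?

By inclusion-exclusion,
⌊2440/2⌋ + ⌊2440/13⌋ + ⌊2440/17⌋ − ⌊2440/26⌋ − ⌊2440/34⌋ − ⌊2440/221⌋ + ⌊2440/442⌋ = 1220 + 187 + 143 − 93 − 71 − 11 + 5 = 1380

1380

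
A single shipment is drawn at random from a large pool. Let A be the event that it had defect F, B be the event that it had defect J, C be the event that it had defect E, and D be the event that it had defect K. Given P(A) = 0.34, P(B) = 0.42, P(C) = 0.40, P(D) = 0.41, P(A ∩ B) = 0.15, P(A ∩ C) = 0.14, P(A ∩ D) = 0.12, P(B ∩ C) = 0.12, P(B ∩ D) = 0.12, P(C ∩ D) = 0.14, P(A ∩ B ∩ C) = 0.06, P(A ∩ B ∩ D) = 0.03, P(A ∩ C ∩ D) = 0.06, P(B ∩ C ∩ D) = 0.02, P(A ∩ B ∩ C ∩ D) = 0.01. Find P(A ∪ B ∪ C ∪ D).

0.94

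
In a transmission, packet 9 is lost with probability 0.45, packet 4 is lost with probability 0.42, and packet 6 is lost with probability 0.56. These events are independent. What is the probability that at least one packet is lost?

0.85964

P(none) = (1 − 0.45) × (1 − 0.42) × (1 − 0.56) = 0.55 × 0.58 × 0.44 = 0.14036
P(at least one) = 1 − 0.14036 = 0.85964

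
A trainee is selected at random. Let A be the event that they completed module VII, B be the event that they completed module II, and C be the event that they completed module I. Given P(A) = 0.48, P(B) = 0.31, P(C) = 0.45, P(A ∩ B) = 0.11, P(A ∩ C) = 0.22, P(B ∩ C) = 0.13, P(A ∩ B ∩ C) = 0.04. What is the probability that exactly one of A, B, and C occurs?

0.44

P(exactly one) = 0.48 + 0.31 + 0.45 − 2·0.11 − 2·0.22 − 2·0.13 + 3·0.04 = 0.44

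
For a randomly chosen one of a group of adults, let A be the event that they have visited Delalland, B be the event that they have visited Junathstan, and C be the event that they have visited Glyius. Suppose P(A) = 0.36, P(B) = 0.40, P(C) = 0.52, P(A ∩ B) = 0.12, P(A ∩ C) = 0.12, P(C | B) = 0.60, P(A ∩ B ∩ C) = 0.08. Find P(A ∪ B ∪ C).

P(B ∩ C) = P(B)·P(C|B) = 0.40 × 0.60 = 0.24
P(A ∪ B ∪ C) = 0.36 + 0.40 + 0.52 − 0.12 − 0.12 − 0.24 + 0.08 = 0.88

0.88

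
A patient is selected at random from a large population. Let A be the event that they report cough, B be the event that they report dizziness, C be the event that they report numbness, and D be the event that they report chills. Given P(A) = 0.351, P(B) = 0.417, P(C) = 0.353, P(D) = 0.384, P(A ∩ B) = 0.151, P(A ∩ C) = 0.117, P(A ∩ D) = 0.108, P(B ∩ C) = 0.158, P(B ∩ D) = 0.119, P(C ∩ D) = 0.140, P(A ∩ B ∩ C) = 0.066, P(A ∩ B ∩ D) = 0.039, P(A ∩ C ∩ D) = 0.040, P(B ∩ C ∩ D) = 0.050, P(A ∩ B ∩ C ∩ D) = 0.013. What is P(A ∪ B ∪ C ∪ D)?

P(A ∪ B ∪ C ∪ D) = 0.351 + 0.417 + 0.353 + 0.384 − 0.151 − 0.117 − 0.108 − 0.158 − 0.119 − 0.140 + 0.066 + 0.039 + 0.040 + 0.050 − 0.013 = 0.894

0.894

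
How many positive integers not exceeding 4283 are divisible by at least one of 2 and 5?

2569

2141 + 856 − 428 = 2569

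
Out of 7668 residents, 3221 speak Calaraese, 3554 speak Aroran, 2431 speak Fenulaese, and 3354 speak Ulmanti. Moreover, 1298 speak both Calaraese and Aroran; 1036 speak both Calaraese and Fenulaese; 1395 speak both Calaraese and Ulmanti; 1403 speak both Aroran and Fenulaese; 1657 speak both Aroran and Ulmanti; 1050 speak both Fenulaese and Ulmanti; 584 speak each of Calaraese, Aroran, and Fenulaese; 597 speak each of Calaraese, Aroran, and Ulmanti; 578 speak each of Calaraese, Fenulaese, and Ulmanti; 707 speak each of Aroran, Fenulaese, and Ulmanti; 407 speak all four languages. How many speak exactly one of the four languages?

By inclusion–exclusion (exactly-one form):
N(exactly one) = 3221 + 3554 + 2431 + 3354 − 2·1298 − 2·1036 − 2·1395 − 2·1403 − 2·1657 − 2·1050 + 3·584 + 3·597 + 3·578 + 3·707 − 4·407 = 2652

2652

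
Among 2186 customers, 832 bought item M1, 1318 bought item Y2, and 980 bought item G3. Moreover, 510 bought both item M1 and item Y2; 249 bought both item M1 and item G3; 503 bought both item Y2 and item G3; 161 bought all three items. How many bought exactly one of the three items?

1089

|exactly one| = 832 + 1318 + 980 − 2·510 − 2·249 − 2·503 + 3·161 = 1089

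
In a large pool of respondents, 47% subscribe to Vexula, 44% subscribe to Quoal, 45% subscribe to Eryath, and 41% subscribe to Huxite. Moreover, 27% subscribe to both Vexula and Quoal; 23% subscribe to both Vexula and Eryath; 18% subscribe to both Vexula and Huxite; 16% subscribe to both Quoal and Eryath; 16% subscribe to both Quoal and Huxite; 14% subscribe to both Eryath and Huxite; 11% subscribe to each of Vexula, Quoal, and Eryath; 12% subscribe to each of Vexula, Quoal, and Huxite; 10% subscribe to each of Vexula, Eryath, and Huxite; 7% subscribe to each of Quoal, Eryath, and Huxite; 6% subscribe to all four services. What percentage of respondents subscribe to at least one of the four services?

97%

P(at least one) = 47 + 44 + 45 + 41 − 27 − 23 − 18 − 16 − 16 − 14 + 11 + 12 + 10 + 7 − 6 = 97%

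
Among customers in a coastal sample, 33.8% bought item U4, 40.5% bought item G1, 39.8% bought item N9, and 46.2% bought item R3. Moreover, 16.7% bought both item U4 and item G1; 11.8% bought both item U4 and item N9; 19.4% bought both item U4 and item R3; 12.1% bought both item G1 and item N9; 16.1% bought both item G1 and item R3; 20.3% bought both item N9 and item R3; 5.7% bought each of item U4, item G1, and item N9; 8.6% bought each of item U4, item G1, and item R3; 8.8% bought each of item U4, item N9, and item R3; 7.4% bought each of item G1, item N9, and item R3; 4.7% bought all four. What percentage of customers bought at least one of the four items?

By inclusion–exclusion:
P(union) = 33.8 + 40.5 + 39.8 + 46.2 − 16.7 − 11.8 − 19.4 − 12.1 − 16.1 − 20.3 + 5.7 + 8.6 + 8.8 + 7.4 − 4.7 = 89.7%

89.7%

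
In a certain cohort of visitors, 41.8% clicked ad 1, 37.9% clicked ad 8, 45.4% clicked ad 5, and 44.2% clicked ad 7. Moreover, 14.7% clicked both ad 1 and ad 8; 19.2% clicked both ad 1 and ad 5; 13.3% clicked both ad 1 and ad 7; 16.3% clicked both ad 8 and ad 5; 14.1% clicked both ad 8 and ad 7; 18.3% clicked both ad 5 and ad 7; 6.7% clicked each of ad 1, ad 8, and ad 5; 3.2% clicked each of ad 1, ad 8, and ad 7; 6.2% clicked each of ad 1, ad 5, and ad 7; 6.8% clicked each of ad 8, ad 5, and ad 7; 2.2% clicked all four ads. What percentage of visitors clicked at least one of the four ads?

Using inclusion–exclusion:
P(≥1) = 41.8 + 37.9 + 45.4 + 44.2 − 14.7 − 19.2 − 13.3 − 16.3 − 14.1 − 18.3 + 6.7 + 3.2 + 6.2 + 6.8 − 2.2 = 94.1%

94.1%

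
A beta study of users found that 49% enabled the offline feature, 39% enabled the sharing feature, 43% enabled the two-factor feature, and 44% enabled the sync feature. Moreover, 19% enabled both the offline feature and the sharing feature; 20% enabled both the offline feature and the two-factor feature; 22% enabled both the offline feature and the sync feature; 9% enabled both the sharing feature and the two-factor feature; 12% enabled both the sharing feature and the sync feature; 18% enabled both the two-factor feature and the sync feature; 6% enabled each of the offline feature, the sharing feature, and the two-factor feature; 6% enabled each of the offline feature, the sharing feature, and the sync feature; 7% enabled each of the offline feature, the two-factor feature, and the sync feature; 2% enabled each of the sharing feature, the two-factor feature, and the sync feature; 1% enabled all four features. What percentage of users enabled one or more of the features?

95%

By inclusion-exclusion,
P(at least one) = 49 + 39 + 43 + 44 − 19 − 20 − 22 − 9 − 12 − 18 + 6 + 6 + 7 + 2 − 1 = 95%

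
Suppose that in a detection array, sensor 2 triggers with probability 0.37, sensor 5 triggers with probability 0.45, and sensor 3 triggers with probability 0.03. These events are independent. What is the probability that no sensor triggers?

P(none) = (1 − 0.37) × (1 − 0.45) × (1 − 0.03) = 0.63 × 0.55 × 0.97 = 0.336105

0.336105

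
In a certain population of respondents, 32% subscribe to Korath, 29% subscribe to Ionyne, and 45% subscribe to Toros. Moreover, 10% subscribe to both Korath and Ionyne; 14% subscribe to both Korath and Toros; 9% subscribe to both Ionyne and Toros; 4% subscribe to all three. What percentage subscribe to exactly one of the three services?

52%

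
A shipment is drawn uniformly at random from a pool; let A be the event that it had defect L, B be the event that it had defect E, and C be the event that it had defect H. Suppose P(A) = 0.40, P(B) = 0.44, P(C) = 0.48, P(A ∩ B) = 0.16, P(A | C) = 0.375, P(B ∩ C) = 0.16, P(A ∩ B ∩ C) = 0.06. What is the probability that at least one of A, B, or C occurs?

0.88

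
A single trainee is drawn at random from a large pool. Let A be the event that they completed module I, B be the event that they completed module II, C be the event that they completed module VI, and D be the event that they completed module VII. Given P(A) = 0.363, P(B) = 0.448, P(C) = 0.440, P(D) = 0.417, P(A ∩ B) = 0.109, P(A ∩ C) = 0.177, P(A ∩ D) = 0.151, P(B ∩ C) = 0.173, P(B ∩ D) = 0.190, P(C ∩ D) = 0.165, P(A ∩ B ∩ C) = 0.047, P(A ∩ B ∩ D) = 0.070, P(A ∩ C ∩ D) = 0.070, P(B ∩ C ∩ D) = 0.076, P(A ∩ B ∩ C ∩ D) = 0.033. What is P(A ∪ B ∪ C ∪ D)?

0.933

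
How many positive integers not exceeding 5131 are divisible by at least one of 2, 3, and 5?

⌊5131/2⌋ + ⌊5131/3⌋ + ⌊5131/5⌋ − ⌊5131/6⌋ − ⌊5131/10⌋ − ⌊5131/15⌋ + ⌊5131/30⌋ = 2565 + 1710 + 1026 − 855 − 513 − 342 + 171 = 3762

3762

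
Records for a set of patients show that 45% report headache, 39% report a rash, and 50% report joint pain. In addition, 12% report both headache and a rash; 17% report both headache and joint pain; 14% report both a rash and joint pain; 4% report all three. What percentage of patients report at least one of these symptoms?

95%

Using inclusion–exclusion:
P(at least one) = 45 + 39 + 50 − 12 − 17 − 14 + 4 = 95%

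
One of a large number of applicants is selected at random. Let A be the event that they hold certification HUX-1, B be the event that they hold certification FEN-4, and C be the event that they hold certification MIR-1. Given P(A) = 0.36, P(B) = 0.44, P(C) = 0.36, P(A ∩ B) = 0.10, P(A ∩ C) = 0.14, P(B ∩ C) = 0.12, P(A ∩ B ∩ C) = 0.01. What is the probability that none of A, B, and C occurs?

0.19

P(A ∪ B ∪ C) = 0.36 + 0.44 + 0.36 − 0.10 − 0.14 − 0.12 + 0.01 = 0.81
P(none) = 1 − 0.81 = 0.19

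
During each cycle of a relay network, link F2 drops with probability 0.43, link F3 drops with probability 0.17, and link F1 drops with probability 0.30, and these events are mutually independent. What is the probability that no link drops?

0.33117

Independence gives P(none) = ∏(1 − pᵢ).
P(none) = (1 − 0.43) × (1 − 0.17) × (1 − 0.30) = 0.57 × 0.83 × 0.70 = 0.33117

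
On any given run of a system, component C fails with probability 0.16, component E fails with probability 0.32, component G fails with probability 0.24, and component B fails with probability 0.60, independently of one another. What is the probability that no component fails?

P(none) = (1 − 0.16) × (1 − 0.32) × (1 − 0.24) × (1 − 0.60) = 0.84 × 0.68 × 0.76 × 0.40 = 0.1736448

0.1736448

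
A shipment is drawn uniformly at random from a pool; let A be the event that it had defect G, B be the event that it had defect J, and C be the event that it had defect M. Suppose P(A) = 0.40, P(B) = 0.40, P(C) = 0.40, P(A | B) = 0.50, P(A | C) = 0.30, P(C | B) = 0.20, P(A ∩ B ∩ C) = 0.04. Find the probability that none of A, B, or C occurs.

P(A ∩ B) = P(B)·P(A|B) = 0.40 × 0.50 = 0.20
P(A ∩ C) = P(C)·P(A|C) = 0.40 × 0.30 = 0.12
P(B ∩ C) = P(B)·P(C|B) = 0.40 × 0.20 = 0.08
P(A ∪ B ∪ C) = 0.40 + 0.40 + 0.40 − 0.20 − 0.12 − 0.08 + 0.04 = 0.84
P(none) = 1 − 0.84 = 0.16

0.16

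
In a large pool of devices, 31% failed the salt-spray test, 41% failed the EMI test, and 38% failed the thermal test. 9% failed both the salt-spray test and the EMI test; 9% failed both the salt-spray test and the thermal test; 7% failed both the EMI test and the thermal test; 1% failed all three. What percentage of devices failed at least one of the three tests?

Inclusion–exclusion gives
P(union) = 31 + 41 + 38 − 9 − 9 − 7 + 1 = 86%

86%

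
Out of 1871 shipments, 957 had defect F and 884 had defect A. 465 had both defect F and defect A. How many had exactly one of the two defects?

By inclusion–exclusion (exactly-one form):
|exactly one| = 957 + 884 − 2·465 = 911

911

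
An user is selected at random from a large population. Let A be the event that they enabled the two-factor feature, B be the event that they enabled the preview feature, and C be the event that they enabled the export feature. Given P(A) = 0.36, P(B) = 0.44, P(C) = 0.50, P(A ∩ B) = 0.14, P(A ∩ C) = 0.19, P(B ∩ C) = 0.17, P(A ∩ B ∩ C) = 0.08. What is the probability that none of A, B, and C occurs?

0.12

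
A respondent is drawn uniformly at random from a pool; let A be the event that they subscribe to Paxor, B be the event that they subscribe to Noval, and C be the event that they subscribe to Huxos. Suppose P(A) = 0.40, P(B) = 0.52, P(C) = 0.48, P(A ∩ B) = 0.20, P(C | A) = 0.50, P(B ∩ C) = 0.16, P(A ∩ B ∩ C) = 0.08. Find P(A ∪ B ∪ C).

0.92

P(A ∩ C) = P(A)·P(C|A) = 0.40 × 0.50 = 0.20
P(A ∪ B ∪ C) = 0.40 + 0.52 + 0.48 − 0.20 − 0.20 − 0.16 + 0.08 = 0.92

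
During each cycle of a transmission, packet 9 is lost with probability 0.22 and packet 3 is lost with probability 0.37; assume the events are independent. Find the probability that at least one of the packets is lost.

P(none) = (1 − 0.22) × (1 − 0.37) = 0.78 × 0.63 = 0.4914
P(at least one) = 1 − 0.4914 = 0.5086

0.5086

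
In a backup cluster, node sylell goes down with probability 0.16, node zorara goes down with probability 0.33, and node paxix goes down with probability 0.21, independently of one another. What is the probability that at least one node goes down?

0.555388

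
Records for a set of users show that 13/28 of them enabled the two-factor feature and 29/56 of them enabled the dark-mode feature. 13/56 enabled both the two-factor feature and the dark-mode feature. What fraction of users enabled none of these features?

1/4

By inclusion–exclusion:
P(union) = 13/28 + 29/56 − 13/56 = 3/4
P(none) = 1 − 3/4 = 1/4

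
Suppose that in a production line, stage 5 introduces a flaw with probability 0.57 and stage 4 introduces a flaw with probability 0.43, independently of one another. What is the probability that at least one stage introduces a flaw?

P(none) = (1 − 0.57) × (1 − 0.43) = 0.43 × 0.57 = 0.2451
P(at least one) = 1 − 0.2451 = 0.7549

0.7549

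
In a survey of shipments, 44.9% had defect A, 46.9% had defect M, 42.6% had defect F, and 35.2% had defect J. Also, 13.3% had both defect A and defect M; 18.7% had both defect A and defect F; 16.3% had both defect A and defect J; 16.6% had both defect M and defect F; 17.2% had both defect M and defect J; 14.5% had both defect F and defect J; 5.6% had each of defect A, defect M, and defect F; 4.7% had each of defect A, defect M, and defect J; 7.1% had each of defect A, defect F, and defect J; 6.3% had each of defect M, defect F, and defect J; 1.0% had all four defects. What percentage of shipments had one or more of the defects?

By inclusion–exclusion:
P(union) = 44.9 + 46.9 + 42.6 + 35.2 − 13.3 − 18.7 − 16.3 − 16.6 − 17.2 − 14.5 + 5.6 + 4.7 + 7.1 + 6.3 − 1.0 = 95.7%

95.7%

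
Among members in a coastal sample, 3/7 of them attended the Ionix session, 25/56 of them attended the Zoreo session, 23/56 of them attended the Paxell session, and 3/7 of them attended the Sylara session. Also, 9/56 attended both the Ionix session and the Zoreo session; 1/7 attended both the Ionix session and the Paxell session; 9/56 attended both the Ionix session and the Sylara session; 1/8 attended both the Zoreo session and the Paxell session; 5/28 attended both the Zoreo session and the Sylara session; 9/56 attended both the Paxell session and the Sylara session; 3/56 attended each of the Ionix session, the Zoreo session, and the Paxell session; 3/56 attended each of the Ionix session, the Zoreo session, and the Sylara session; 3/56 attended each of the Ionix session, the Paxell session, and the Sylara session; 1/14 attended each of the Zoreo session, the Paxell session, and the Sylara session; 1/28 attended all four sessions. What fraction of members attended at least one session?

Inclusion–exclusion gives
P(≥1) = 3/7 + 25/56 + 23/56 + 3/7 − 9/56 − 1/7 − 9/56 − 1/8 − 5/28 − 9/56 + 3/56 + 3/56 + 3/56 + 1/14 − 1/28 = 55/56

55/56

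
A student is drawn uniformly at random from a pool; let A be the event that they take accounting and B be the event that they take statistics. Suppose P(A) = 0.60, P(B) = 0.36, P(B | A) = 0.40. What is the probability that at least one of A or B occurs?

0.72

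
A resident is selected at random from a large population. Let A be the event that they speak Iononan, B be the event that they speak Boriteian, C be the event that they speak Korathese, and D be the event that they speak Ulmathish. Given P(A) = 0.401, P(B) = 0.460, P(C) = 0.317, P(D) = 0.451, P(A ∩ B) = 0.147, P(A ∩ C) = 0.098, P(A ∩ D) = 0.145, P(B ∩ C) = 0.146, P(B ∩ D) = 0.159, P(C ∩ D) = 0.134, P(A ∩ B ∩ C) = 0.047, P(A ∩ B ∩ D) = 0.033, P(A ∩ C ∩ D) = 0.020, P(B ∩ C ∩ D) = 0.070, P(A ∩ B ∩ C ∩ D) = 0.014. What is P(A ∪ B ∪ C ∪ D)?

0.956

Inclusion–exclusion gives
P(A ∪ B ∪ C ∪ D) = 0.401 + 0.460 + 0.317 + 0.451 − 0.147 − 0.098 − 0.145 − 0.146 − 0.159 − 0.134 + 0.047 + 0.033 + 0.020 + 0.070 − 0.014 = 0.956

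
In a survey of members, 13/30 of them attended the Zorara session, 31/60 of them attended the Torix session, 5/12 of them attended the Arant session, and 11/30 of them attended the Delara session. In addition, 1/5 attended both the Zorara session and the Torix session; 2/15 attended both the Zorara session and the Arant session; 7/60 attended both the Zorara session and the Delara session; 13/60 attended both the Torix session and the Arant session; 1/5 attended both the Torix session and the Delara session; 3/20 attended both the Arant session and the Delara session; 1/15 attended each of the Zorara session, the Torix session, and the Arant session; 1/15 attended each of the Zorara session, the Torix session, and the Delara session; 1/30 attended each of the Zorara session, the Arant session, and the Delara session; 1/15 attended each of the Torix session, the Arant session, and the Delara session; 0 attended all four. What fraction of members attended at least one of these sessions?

By inclusion-exclusion,
P(≥1) = 13/30 + 31/60 + 5/12 + 11/30 − 1/5 − 2/15 − 7/60 − 13/60 − 1/5 − 3/20 + 1/15 + 1/15 + 1/30 + 1/15 − 0 = 19/20

19/20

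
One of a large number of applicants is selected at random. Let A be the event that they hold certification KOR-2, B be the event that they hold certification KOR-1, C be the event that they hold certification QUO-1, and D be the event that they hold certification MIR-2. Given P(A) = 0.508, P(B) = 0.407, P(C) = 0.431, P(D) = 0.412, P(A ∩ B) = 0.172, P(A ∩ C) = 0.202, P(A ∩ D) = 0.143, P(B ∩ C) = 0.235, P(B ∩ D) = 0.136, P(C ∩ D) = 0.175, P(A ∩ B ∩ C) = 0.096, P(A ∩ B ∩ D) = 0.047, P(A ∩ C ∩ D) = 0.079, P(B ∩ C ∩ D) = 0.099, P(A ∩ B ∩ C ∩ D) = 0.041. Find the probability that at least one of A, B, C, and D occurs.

0.975

Apply inclusion-exclusion:
P(A ∪ B ∪ C ∪ D) = 0.508 + 0.407 + 0.431 + 0.412 − 0.172 − 0.202 − 0.143 − 0.235 − 0.136 − 0.175 + 0.096 + 0.047 + 0.079 + 0.099 − 0.041 = 0.975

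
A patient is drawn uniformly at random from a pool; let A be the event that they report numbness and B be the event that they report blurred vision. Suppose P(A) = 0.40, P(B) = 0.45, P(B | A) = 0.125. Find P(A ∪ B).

0.80

P(A ∩ B) = P(A)·P(B|A) = 0.40 × 0.125 = 0.05
P(A ∪ B) = 0.40 + 0.45 − 0.05 = 0.80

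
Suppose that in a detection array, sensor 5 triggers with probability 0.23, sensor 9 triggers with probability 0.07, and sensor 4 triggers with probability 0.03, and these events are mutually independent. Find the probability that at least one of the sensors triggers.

0.305383

P(none) = (1 − 0.23) × (1 − 0.07) × (1 − 0.03) = 0.77 × 0.93 × 0.97 = 0.694617
P(at least one) = 1 − 0.694617 = 0.305383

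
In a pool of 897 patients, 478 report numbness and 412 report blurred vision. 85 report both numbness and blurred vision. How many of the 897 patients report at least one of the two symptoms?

805

Apply inclusion-exclusion:
N(≥1) = 478 + 412 − 85 = 805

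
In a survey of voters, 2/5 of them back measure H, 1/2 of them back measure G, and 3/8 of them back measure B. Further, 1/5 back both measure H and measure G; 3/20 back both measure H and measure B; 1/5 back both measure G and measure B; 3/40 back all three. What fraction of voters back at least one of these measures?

By inclusion–exclusion:
P(≥1) = 2/5 + 1/2 + 3/8 − 1/5 − 3/20 − 1/5 + 3/40 = 4/5

4/5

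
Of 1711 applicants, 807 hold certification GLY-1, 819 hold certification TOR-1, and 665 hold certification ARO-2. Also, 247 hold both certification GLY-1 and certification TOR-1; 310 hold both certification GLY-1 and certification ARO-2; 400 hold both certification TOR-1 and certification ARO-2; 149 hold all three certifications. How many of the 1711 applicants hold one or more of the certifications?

|union| = 807 + 819 + 665 − 247 − 310 − 400 + 149 = 1483

1483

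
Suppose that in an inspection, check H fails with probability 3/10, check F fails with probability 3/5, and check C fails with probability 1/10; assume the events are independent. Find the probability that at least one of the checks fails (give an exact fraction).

187/250

P(none) = (1 − 3/10) × (1 − 3/5) × (1 − 1/10) = 7/10 × 2/5 × 9/10 = 63/250
P(at least one) = 1 − 63/250 = 187/250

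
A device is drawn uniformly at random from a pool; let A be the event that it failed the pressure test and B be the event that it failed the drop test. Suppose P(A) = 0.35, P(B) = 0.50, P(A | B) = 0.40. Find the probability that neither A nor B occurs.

P(A ∩ B) = P(B)·P(A|B) = 0.50 × 0.40 = 0.20
Apply inclusion-exclusion:
P(A ∪ B) = 0.35 + 0.50 − 0.20 = 0.65
P(none) = 1 − 0.65 = 0.35

0.35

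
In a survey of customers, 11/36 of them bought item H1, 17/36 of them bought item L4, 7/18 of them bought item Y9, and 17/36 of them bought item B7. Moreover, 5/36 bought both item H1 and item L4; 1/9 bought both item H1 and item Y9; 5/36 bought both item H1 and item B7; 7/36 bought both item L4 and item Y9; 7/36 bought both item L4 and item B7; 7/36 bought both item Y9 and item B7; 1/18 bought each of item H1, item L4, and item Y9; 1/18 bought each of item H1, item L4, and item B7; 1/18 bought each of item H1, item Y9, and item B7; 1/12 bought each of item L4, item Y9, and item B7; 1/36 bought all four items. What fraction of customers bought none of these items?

P(≥1) = 11/36 + 17/36 + 7/18 + 17/36 − 5/36 − 1/9 − 5/36 − 7/36 − 7/36 − 7/36 + 1/18 + 1/18 + 1/18 + 1/12 − 1/36 = 8/9
P(none) = 1 − 8/9 = 1/9

1/9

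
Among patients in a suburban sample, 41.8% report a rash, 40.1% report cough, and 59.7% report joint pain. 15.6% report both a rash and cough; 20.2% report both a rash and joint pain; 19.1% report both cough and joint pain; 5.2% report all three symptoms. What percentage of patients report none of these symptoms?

Inclusion–exclusion gives
P(≥1) = 41.8 + 40.1 + 59.7 − 15.6 − 20.2 − 19.1 + 5.2 = 91.9%
P(none) = 100% − 91.9% = 8.1%

8.1%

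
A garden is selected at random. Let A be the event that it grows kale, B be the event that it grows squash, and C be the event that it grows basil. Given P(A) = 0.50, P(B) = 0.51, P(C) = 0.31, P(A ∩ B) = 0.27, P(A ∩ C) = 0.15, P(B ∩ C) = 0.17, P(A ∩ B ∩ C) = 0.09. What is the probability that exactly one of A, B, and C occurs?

P(exactly one) = 0.50 + 0.51 + 0.31 − 2·0.27 − 2·0.15 − 2·0.17 + 3·0.09 = 0.41

0.41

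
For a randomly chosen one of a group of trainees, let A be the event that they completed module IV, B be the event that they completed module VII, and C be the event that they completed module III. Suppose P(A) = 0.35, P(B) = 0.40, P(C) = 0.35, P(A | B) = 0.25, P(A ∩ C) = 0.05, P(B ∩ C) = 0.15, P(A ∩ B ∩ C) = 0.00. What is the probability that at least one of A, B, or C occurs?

P(A ∩ B) = P(B)·P(A|B) = 0.40 × 0.25 = 0.10
P(A ∪ B ∪ C) = 0.35 + 0.40 + 0.35 − 0.10 − 0.05 − 0.15 + 0.00 = 0.80

0.80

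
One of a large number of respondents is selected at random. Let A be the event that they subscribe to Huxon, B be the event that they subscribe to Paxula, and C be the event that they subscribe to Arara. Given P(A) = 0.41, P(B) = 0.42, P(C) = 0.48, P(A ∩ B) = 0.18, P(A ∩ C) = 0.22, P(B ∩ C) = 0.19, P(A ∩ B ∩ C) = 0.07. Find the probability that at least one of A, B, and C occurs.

By inclusion-exclusion,
P(A ∪ B ∪ C) = 0.41 + 0.42 + 0.48 − 0.18 − 0.22 − 0.19 + 0.07 = 0.79

0.79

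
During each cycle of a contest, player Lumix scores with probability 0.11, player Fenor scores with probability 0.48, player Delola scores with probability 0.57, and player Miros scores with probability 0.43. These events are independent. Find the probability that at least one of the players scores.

P(none) = (1 − 0.11) × (1 − 0.48) × (1 − 0.57) × (1 − 0.43) = 0.89 × 0.52 × 0.43 × 0.57 = 0.11343228
P(at least one) = 1 − 0.11343228 = 0.88656772

0.88656772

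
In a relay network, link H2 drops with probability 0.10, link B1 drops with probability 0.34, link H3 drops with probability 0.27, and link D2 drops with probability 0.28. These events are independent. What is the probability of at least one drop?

0.6877936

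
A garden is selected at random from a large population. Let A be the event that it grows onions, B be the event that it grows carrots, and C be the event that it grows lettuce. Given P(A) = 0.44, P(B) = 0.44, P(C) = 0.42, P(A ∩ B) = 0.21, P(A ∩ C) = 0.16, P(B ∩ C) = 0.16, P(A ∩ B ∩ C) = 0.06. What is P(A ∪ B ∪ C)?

Using inclusion–exclusion:
P(A ∪ B ∪ C) = 0.44 + 0.44 + 0.42 − 0.21 − 0.16 − 0.16 + 0.06 = 0.83

0.83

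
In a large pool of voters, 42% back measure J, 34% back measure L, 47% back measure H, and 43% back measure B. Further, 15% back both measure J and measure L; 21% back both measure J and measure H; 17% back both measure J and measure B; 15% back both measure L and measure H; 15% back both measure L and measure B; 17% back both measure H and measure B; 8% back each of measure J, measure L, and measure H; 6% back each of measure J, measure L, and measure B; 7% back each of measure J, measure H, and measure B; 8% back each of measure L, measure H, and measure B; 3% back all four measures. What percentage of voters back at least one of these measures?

92%

P(≥1) = 42 + 34 + 47 + 43 − 15 − 21 − 17 − 15 − 15 − 17 + 8 + 6 + 7 + 8 − 3 = 92%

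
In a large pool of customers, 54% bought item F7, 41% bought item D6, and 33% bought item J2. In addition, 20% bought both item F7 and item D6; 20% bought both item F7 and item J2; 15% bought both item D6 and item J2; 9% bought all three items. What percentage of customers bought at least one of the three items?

82%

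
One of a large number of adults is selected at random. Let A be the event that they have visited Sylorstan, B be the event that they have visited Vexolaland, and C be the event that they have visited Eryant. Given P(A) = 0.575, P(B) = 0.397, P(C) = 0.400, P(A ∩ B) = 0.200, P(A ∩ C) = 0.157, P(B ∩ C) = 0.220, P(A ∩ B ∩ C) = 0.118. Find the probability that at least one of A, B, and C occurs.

0.913

Using inclusion–exclusion:
P(A ∪ B ∪ C) = 0.575 + 0.397 + 0.400 − 0.200 − 0.157 − 0.220 + 0.118 = 0.913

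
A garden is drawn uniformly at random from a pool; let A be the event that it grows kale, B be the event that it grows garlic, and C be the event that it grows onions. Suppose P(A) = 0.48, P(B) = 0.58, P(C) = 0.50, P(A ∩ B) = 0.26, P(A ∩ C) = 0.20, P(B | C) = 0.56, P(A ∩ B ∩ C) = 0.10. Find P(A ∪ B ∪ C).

0.92

P(B ∩ C) = P(C)·P(B|C) = 0.50 × 0.56 = 0.28
P(A ∪ B ∪ C) = 0.48 + 0.58 + 0.50 − 0.26 − 0.20 − 0.28 + 0.10 = 0.92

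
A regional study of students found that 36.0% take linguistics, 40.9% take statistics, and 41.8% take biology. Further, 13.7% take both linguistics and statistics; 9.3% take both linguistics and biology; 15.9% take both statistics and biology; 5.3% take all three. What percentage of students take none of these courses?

P(≥1) = 36.0 + 40.9 + 41.8 − 13.7 − 9.3 − 15.9 + 5.3 = 85.1%
P(none) = 100% − 85.1% = 14.9%

14.9%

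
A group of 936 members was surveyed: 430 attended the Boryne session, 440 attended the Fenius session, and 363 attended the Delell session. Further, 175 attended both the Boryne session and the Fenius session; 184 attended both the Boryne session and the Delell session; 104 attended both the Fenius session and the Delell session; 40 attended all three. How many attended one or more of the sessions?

|at least one| = 430 + 440 + 363 − 175 − 184 − 104 + 40 = 810

810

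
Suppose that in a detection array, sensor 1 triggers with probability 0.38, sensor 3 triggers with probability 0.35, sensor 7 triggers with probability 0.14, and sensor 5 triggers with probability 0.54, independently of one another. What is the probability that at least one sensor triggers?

0.8405732

Independence gives P(none) = ∏(1 − pᵢ).
P(none) = (1 − 0.38) × (1 − 0.35) × (1 − 0.14) × (1 − 0.54) = 0.62 × 0.65 × 0.86 × 0.46 = 0.1594268
P(at least one) = 1 − 0.1594268 = 0.8405732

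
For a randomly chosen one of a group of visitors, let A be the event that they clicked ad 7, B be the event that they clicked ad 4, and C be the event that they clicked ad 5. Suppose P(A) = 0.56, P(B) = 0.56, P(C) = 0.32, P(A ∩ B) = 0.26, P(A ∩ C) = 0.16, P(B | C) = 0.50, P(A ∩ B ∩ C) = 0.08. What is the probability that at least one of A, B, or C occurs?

P(B ∩ C) = P(C)·P(B|C) = 0.32 × 0.50 = 0.16
By inclusion–exclusion:
P(A ∪ B ∪ C) = 0.56 + 0.56 + 0.32 − 0.26 − 0.16 − 0.16 + 0.08 = 0.94

0.94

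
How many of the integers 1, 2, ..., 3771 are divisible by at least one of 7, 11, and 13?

1058

floor(3771/7) + floor(3771/11) + floor(3771/13) − floor(3771/77) − floor(3771/91) − floor(3771/143) + floor(3771/1001) = 538 + 342 + 290 − 48 − 41 − 26 + 3 = 1058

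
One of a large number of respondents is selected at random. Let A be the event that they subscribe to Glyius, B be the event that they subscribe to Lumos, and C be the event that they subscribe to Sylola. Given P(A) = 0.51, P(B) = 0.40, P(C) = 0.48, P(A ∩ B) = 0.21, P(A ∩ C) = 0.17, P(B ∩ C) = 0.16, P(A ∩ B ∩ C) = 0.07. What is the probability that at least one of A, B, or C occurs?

0.92

Apply inclusion-exclusion:
P(A ∪ B ∪ C) = 0.51 + 0.40 + 0.48 − 0.21 − 0.17 − 0.16 + 0.07 = 0.92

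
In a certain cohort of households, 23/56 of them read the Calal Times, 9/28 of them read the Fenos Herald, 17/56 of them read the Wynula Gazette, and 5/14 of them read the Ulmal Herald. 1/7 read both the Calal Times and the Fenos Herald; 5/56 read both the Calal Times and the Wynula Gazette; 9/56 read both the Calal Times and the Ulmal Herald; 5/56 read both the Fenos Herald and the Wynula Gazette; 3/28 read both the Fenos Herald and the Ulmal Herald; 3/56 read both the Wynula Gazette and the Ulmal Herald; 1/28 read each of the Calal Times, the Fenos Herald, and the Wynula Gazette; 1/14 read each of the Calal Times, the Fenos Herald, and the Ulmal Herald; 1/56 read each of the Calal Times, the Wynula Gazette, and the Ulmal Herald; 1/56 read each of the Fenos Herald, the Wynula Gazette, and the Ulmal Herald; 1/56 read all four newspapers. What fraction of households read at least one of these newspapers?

Inclusion–exclusion gives
P(≥1) = 23/56 + 9/28 + 17/56 + 5/14 − 1/7 − 5/56 − 9/56 − 5/56 − 3/28 − 3/56 + 1/28 + 1/14 + 1/56 + 1/56 − 1/56 = 7/8

7/8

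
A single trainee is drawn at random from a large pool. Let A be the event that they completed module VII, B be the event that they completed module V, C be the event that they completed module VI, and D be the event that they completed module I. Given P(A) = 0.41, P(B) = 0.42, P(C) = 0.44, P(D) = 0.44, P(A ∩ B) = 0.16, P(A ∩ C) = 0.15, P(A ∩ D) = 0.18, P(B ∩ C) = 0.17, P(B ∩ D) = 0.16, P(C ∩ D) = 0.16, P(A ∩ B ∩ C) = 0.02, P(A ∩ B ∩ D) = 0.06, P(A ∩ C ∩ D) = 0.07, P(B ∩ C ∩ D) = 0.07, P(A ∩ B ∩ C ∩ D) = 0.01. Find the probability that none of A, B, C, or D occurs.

0.06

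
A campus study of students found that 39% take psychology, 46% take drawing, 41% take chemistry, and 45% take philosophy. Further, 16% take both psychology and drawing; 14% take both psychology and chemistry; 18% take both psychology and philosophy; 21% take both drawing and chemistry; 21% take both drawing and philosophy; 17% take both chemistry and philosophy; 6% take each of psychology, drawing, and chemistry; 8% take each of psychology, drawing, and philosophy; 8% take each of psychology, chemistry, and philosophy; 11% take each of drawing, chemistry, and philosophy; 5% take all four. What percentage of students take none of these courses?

8%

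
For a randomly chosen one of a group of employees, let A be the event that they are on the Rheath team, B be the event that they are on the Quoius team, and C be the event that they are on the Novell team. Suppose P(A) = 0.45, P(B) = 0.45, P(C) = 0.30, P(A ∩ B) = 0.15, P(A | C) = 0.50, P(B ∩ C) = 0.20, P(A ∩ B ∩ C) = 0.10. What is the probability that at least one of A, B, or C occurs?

P(A ∩ C) = P(C)·P(A|C) = 0.30 × 0.50 = 0.15
P(A ∪ B ∪ C) = 0.45 + 0.45 + 0.30 − 0.15 − 0.15 − 0.20 + 0.10 = 0.80

0.80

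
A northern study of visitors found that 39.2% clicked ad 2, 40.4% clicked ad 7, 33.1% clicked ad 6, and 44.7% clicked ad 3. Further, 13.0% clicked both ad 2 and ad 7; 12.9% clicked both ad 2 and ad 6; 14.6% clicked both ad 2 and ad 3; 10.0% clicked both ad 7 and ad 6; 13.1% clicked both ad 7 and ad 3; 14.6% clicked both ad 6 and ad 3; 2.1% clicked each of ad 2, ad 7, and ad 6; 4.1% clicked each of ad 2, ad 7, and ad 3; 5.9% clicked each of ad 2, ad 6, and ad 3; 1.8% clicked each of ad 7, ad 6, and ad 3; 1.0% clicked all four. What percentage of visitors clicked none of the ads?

7.9%

P(≥1) = 39.2 + 40.4 + 33.1 + 44.7 − 13.0 − 12.9 − 14.6 − 10.0 − 13.1 − 14.6 + 2.1 + 4.1 + 5.9 + 1.8 − 1.0 = 92.1%
P(none) = 100% − 92.1% = 7.9%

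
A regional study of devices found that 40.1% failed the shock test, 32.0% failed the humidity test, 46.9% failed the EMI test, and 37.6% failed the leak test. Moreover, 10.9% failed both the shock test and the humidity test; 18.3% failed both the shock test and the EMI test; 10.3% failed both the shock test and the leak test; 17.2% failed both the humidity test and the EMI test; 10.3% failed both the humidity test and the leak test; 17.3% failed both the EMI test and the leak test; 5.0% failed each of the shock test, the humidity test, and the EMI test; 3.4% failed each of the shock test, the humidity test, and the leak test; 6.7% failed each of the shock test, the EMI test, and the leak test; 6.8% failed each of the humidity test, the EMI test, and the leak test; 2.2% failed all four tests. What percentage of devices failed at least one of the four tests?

92.0%

Inclusion–exclusion gives
P(union) = 40.1 + 32.0 + 46.9 + 37.6 − 10.9 − 18.3 − 10.3 − 17.2 − 10.3 − 17.3 + 5.0 + 3.4 + 6.7 + 6.8 − 2.2 = 92.0%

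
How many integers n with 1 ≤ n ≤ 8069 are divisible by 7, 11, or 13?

Using inclusion–exclusion:
⌊8069/7⌋ + ⌊8069/11⌋ + ⌊8069/13⌋ − ⌊8069/77⌋ − ⌊8069/91⌋ − ⌊8069/143⌋ + ⌊8069/1001⌋ = 1152 + 733 + 620 − 104 − 88 − 56 + 8 = 2265

2265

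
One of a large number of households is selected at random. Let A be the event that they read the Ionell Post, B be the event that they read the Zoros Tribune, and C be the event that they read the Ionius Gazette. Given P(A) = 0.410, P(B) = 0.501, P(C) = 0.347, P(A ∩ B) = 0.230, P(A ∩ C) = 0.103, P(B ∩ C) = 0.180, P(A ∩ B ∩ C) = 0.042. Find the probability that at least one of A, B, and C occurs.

Apply inclusion-exclusion:
P(A ∪ B ∪ C) = 0.410 + 0.501 + 0.347 − 0.230 − 0.103 − 0.180 + 0.042 = 0.787

0.787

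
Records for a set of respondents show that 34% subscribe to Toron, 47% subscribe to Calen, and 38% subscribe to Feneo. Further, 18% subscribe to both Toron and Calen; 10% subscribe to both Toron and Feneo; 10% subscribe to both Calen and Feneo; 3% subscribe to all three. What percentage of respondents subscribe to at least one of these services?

84%

P(union) = 34 + 47 + 38 − 18 − 10 − 10 + 3 = 84%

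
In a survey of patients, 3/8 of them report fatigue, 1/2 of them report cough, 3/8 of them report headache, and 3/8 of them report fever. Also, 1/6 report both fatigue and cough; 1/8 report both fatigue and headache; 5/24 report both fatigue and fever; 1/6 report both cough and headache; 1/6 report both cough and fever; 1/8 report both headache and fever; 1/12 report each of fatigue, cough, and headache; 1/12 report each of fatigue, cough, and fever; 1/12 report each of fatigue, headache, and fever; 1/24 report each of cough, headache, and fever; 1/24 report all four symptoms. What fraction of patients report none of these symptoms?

1/12

Apply inclusion-exclusion:
P(union) = 3/8 + 1/2 + 3/8 + 3/8 − 1/6 − 1/8 − 5/24 − 1/6 − 1/6 − 1/8 + 1/12 + 1/12 + 1/12 + 1/24 − 1/24 = 11/12
P(none) = 1 − 11/12 = 1/12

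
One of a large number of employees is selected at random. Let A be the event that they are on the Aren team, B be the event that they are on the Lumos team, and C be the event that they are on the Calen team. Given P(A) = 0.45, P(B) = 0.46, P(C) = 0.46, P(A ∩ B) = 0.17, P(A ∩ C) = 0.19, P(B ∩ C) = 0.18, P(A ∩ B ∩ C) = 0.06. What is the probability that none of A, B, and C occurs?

0.11

P(A ∪ B ∪ C) = 0.45 + 0.46 + 0.46 − 0.17 − 0.19 − 0.18 + 0.06 = 0.89
P(none) = 1 − 0.89 = 0.11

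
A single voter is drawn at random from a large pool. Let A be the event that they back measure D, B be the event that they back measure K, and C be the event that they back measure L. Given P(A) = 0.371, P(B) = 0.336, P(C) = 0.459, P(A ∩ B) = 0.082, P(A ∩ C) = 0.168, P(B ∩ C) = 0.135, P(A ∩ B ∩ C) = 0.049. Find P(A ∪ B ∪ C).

P(A ∪ B ∪ C) = 0.371 + 0.336 + 0.459 − 0.082 − 0.168 − 0.135 + 0.049 = 0.830

0.830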